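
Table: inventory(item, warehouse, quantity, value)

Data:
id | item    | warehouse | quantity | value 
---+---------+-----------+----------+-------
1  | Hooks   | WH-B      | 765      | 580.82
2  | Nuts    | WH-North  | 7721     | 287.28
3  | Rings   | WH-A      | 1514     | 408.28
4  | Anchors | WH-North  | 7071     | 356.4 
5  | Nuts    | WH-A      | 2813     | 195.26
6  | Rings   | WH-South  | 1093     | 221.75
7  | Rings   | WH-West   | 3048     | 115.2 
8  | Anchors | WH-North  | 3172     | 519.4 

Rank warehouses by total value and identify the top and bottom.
SELECT warehouse, SUM(value)
FROM inventory
GROUP BY warehouse
ORDER BY SUM(value)

All groups:
  WH-West: 115.20
  WH-South: 221.75
  WH-B: 580.82
  WH-A: 603.54
  WH-North: 1163.08

Highest: WH-North (1163.08)
Lowest: WH-West (115.20)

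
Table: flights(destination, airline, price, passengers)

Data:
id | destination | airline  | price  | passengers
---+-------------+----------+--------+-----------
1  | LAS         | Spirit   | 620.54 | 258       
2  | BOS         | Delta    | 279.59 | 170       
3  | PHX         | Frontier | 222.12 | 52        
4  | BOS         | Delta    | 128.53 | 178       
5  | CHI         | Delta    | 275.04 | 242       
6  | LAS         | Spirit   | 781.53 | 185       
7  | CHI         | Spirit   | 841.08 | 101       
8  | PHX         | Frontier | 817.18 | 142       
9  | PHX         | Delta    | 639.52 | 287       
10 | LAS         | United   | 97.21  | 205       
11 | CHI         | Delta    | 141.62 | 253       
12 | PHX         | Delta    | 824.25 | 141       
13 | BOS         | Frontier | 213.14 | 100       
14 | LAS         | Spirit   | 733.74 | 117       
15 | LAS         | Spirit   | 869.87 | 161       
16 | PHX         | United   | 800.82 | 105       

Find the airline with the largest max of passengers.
SELECT airline, MAX(passengers) as val
FROM flights
GROUP BY airline
ORDER BY val DESC
LIMIT 1

Result: Delta with max(passengers) = 287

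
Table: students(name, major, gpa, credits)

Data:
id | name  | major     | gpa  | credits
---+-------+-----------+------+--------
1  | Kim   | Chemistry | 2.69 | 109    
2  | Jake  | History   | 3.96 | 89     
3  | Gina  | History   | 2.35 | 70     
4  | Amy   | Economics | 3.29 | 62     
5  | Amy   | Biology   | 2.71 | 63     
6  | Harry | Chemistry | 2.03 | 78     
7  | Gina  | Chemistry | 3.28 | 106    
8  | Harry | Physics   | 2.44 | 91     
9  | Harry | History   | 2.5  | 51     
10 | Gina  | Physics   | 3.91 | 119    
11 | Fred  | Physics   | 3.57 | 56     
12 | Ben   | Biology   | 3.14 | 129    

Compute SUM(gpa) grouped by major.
SELECT major, SUM(gpa) as result
FROM students
GROUP BY major

Result:
  Biology: 5.85
  Chemistry: 8.00
  Economics: 3.29
  History: 8.81
  Physics: 9.92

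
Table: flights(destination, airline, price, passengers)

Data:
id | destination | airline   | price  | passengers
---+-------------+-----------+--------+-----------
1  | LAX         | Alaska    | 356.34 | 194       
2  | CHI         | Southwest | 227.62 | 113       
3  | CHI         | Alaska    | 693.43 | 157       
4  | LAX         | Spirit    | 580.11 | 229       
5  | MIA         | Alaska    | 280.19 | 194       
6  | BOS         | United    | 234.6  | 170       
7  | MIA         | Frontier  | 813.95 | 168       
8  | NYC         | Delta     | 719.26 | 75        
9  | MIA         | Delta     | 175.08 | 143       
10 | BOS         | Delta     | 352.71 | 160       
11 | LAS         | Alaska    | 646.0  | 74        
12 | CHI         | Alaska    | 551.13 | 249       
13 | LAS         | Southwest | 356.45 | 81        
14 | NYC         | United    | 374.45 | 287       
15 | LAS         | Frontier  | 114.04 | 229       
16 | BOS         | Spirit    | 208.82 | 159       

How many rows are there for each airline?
SELECT airline, COUNT(*) as count
FROM flights
GROUP BY airline

Result:
  Alaska: 5
  Delta: 3
  Frontier: 2
  Southwest: 2
  Spirit: 2
  United: 2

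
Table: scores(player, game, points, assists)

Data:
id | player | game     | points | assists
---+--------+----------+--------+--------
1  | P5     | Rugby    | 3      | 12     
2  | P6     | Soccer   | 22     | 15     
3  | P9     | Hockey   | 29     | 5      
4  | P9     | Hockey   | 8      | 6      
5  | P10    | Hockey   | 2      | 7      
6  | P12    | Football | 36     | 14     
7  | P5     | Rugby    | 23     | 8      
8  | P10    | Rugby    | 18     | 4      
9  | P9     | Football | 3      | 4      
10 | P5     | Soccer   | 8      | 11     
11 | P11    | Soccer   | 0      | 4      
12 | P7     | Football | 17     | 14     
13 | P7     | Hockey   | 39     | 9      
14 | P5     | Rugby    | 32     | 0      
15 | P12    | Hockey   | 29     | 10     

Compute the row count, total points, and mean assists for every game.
SELECT game,
       COUNT(*) as cnt,
       SUM(points) as total_points,
       AVG(assists) as avg_assists
FROM scores
GROUP BY game

Result:
  Football: 3 records, 56 total points, 10.67 avg assists
  Hockey: 5 records, 107 total points, 7.40 avg assists
  Rugby: 4 records, 76 total points, 6.00 avg assists
  Soccer: 3 records, 30 total points, 10.00 avg assists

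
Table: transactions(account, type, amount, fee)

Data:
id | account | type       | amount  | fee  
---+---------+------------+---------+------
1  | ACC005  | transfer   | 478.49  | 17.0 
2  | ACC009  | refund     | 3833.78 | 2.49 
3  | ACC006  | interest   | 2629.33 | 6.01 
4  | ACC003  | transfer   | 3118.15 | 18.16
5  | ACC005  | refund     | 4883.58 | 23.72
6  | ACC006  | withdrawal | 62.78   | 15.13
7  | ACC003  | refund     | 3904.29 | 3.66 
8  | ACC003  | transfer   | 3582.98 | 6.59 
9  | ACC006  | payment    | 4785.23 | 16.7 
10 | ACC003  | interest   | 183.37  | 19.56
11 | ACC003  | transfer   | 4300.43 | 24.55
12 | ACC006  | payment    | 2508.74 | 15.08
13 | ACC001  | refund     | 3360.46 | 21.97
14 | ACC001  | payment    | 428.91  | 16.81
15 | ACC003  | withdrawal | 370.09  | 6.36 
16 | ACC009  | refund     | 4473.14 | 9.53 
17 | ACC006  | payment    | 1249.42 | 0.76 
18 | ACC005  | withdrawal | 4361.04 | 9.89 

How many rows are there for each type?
SELECT type, COUNT(*) as count
FROM transactions
GROUP BY type

Result:
  interest: 2
  payment: 4
  refund: 5
  transfer: 4
  withdrawal: 3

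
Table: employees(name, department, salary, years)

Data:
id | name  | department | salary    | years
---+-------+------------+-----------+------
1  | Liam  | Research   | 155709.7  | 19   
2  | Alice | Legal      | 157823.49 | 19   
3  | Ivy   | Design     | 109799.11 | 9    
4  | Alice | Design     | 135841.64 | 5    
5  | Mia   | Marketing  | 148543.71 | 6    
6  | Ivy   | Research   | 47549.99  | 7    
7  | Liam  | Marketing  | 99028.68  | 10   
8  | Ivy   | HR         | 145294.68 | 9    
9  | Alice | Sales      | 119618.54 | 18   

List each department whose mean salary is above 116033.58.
SELECT department, AVG(salary)
FROM employees
GROUP BY department
HAVING AVG(salary) > 116033.58

Result:
  Design: avg=122820.38
  HR: avg=145294.68
  Legal: avg=157823.49
  Marketing: avg=123786.20
  Sales: avg=119618.54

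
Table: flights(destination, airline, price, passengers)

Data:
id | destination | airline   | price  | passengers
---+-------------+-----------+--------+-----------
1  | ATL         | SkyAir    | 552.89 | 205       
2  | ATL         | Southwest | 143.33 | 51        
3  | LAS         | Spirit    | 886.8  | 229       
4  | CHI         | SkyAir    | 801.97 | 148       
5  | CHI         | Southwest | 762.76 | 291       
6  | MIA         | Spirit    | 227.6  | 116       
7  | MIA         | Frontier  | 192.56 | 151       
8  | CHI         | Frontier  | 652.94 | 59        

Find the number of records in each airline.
SELECT airline, COUNT(*) as count
FROM flights
GROUP BY airline

Result:
  Frontier: 2
  SkyAir: 2
  Southwest: 2
  Spirit: 2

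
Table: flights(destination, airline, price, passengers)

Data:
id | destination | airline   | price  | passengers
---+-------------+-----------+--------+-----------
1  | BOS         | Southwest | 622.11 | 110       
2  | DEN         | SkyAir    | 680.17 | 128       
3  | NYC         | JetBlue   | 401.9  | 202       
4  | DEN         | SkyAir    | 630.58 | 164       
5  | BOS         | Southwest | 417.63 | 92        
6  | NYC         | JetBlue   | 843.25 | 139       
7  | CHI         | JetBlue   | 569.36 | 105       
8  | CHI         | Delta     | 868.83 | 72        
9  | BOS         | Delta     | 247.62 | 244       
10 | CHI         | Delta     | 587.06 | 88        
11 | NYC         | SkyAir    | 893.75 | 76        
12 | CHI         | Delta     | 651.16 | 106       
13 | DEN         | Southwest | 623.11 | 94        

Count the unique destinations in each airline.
SELECT airline, COUNT(DISTINCT destination)
FROM flights
GROUP BY airline

Result:
  Delta: 2 distinct
  JetBlue: 2 distinct
  SkyAir: 2 distinct
  Southwest: 2 distinct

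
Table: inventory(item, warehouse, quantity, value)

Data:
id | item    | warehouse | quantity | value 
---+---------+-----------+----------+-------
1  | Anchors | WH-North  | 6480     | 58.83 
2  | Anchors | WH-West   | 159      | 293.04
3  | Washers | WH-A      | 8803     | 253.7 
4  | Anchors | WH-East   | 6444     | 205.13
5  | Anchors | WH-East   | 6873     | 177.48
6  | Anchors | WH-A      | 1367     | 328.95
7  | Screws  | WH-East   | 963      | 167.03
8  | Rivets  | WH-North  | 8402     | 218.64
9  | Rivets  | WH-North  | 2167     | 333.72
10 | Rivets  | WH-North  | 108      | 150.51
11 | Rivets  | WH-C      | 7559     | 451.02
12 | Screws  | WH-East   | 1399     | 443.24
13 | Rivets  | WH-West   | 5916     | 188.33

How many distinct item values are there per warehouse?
SELECT warehouse, COUNT(DISTINCT item)
FROM inventory
GROUP BY warehouse

Result:
  WH-A: 2 distinct
  WH-C: 1 distinct
  WH-East: 2 distinct
  WH-North: 2 distinct
  WH-West: 2 distinct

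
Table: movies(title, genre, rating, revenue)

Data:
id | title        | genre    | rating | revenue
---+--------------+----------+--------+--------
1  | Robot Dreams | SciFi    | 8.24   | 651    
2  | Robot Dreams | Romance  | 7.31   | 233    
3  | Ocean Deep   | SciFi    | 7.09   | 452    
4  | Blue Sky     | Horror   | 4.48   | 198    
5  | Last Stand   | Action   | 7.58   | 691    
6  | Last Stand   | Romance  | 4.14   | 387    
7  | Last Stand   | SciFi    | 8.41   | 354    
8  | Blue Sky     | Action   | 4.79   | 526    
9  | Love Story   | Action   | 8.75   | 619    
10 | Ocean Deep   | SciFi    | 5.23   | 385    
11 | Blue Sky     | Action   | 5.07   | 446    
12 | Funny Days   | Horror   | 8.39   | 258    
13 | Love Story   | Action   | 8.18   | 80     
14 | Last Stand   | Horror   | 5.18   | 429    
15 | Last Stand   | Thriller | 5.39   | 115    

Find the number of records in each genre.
SELECT genre, COUNT(*) as count
FROM movies
GROUP BY genre

Result:
  Action: 5
  Horror: 3
  Romance: 2
  SciFi: 4
  Thriller: 1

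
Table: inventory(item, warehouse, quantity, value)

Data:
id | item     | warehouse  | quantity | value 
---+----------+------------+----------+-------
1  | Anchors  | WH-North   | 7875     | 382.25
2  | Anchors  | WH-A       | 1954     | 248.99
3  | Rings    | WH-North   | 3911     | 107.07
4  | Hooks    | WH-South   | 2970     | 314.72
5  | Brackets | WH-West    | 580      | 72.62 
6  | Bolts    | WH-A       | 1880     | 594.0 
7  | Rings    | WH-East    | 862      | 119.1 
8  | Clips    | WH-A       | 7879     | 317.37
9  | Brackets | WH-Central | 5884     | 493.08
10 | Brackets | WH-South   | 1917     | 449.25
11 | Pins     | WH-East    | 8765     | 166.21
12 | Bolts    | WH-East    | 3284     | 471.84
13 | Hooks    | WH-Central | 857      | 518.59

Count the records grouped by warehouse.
SELECT warehouse, COUNT(*) as count
FROM inventory
GROUP BY warehouse

Result:
  WH-A: 3
  WH-Central: 2
  WH-East: 3
  WH-North: 2
  WH-South: 2
  WH-West: 1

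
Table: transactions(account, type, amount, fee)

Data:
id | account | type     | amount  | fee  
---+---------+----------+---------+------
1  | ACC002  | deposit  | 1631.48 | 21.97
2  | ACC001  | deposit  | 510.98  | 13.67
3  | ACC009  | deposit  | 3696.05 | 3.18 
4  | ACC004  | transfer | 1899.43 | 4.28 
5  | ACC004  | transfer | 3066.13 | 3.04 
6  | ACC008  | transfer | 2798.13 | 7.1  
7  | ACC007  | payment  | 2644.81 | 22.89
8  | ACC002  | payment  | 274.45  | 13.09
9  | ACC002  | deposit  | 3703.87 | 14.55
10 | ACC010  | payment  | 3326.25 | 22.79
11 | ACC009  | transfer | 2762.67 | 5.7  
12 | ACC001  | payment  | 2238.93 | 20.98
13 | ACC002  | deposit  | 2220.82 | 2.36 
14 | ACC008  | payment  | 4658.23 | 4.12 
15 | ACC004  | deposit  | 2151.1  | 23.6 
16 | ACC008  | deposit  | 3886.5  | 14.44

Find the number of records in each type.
SELECT type, COUNT(*) as count
FROM transactions
GROUP BY type

Result:
  deposit: 7
  payment: 5
  transfer: 4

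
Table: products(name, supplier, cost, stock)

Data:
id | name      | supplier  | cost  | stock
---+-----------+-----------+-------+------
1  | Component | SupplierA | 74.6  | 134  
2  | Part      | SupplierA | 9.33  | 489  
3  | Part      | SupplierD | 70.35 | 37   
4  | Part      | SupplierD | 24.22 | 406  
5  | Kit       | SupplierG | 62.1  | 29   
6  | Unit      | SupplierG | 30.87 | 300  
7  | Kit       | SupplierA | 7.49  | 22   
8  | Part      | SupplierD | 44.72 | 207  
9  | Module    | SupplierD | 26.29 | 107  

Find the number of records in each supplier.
SELECT supplier, COUNT(*) as count
FROM products
GROUP BY supplier

Result:
  SupplierA: 3
  SupplierD: 4
  SupplierG: 2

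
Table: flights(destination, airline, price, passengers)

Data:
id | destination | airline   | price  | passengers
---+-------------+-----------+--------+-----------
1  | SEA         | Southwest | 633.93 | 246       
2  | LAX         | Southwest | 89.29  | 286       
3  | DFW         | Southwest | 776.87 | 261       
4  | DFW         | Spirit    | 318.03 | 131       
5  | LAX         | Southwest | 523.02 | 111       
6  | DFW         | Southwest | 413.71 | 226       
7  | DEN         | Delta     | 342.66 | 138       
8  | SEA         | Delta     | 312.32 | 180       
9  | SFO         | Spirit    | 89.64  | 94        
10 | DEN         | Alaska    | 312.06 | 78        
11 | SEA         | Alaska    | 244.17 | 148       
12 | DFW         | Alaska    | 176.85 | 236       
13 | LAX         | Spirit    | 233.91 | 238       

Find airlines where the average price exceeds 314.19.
SELECT airline, AVG(price)
FROM flights
GROUP BY airline
HAVING AVG(price) > 314.19

Result:
  Delta: avg=327.49
  Southwest: avg=487.36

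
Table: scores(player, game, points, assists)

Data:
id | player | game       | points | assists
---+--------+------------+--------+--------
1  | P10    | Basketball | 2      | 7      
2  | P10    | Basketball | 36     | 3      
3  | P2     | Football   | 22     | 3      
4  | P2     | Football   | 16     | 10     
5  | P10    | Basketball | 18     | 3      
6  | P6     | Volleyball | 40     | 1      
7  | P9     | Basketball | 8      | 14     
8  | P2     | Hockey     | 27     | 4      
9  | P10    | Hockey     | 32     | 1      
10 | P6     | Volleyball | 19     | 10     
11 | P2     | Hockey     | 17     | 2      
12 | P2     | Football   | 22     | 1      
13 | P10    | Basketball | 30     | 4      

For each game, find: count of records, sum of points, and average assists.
SELECT game,
       COUNT(*) as cnt,
       SUM(points) as total_points,
       AVG(assists) as avg_assists
FROM scores
GROUP BY game

Result:
  Basketball: 5 records, 94 total points, 6.20 avg assists
  Football: 3 records, 60 total points, 4.67 avg assists
  Hockey: 3 records, 76 total points, 2.33 avg assists
  Volleyball: 2 records, 59 total points, 5.50 avg assists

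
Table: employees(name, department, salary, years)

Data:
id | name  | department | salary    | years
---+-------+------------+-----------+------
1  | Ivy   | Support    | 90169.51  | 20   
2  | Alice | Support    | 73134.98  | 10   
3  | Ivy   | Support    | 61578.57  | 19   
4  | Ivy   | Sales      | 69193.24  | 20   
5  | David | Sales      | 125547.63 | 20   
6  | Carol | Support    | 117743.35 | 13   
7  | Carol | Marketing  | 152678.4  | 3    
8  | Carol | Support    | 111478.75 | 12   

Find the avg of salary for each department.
SELECT department, AVG(salary) as result
FROM employees
GROUP BY department

Result:
  Marketing: 152678.40
  Sales: 97370.44
  Support: 90821.03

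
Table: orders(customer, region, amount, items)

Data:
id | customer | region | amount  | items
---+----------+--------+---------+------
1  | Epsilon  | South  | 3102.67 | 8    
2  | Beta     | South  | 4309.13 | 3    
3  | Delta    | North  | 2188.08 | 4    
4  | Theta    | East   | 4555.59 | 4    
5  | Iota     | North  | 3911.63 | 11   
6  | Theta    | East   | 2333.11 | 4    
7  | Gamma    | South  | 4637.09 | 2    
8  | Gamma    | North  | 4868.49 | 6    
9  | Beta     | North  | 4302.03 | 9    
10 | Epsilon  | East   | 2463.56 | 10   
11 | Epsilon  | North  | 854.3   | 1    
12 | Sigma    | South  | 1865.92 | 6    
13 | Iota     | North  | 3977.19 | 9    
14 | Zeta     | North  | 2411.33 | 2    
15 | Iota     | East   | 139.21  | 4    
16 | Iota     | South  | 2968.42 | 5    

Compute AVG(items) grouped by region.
SELECT region, AVG(items) as result
FROM orders
GROUP BY region

Result:
  East: 5.50
  North: 6.00
  South: 4.80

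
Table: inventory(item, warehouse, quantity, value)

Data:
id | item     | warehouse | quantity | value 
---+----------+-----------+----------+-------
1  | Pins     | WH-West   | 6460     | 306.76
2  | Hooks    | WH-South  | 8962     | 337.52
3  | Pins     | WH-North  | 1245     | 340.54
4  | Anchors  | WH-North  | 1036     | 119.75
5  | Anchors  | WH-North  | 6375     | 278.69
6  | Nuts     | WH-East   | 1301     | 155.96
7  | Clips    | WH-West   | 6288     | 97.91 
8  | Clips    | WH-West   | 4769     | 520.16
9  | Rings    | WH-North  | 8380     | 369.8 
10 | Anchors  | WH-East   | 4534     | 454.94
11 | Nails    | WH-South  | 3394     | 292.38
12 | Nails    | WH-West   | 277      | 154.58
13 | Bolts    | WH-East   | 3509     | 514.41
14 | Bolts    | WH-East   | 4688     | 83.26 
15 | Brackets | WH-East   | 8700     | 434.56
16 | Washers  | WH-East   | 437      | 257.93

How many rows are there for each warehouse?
SELECT warehouse, COUNT(*) as count
FROM inventory
GROUP BY warehouse

Result:
  WH-East: 6
  WH-North: 4
  WH-South: 2
  WH-West: 4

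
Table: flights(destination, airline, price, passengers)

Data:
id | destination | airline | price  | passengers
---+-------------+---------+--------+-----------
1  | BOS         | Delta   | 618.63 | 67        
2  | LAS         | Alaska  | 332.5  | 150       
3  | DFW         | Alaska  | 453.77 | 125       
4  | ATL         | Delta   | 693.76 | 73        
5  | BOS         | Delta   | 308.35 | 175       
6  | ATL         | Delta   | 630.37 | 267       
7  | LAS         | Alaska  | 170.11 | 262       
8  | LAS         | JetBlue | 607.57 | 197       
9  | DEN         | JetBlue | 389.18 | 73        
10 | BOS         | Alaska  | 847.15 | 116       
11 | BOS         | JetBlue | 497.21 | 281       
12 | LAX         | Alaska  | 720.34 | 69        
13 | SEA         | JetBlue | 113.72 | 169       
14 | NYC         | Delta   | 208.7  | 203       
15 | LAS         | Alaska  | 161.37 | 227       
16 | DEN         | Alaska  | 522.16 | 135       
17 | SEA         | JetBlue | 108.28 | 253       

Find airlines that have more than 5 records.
SELECT airline, COUNT(*) as cnt
FROM flights
GROUP BY airline
HAVING COUNT(*) > 5

Result:
  Alaska: 7

Note: HAVING filters groups after aggregation, WHERE filters rows before.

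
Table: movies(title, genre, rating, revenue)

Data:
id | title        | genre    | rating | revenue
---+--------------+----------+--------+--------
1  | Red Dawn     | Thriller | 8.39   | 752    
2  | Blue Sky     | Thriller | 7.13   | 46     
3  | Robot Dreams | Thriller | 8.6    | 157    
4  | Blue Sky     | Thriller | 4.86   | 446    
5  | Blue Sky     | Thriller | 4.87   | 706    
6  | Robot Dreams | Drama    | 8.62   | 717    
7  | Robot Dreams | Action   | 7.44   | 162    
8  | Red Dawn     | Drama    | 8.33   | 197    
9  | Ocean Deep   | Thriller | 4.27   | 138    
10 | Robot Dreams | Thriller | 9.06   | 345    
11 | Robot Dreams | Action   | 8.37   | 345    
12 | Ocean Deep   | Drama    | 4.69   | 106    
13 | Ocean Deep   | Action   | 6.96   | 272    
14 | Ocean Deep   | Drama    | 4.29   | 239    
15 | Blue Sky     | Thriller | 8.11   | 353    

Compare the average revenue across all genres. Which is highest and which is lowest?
SELECT genre, AVG(revenue)
FROM movies
GROUP BY genre
ORDER BY AVG(revenue)

All groups:
  Action: 259.67
  Drama: 314.75
  Thriller: 367.88

Highest: Thriller (367.88)
Lowest: Action (259.67)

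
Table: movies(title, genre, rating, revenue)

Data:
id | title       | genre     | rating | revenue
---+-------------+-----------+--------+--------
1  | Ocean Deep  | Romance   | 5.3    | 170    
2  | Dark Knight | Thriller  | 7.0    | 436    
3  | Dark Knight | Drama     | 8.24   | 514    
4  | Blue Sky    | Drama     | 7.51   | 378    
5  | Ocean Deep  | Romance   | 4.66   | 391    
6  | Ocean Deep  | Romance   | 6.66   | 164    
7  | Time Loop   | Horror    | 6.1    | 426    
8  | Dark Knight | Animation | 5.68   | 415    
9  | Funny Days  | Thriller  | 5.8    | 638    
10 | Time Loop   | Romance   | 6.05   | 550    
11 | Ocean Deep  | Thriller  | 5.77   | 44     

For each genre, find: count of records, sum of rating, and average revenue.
SELECT genre,
       COUNT(*) as cnt,
       SUM(rating) as total_rating,
       AVG(revenue) as avg_revenue
FROM movies
GROUP BY genre

Result:
  Animation: 1 records, 5.68 total rating, 415.00 avg revenue
  Drama: 2 records, 15.75 total rating, 446.00 avg revenue
  Horror: 1 records, 6.10 total rating, 426.00 avg revenue
  Romance: 4 records, 22.67 total rating, 318.75 avg revenue
  Thriller: 3 records, 18.57 total rating, 372.67 avg revenue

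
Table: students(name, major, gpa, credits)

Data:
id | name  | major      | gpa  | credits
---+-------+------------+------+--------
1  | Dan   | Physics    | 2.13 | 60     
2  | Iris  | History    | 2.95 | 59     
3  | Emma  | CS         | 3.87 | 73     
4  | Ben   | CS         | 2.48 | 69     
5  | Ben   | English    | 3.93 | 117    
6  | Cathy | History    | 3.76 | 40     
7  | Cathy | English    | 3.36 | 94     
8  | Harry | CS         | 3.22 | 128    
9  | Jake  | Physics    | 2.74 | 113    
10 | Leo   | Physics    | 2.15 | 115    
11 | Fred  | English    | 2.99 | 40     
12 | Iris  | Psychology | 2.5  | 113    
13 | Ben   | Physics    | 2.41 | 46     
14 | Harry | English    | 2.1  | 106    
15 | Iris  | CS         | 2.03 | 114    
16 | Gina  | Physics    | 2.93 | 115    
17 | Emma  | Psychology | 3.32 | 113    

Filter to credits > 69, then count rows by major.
SELECT major, COUNT(*)
FROM students
WHERE credits > 69
GROUP BY major

Note: WHERE filters rows before grouping.

Result:
  CS: 3
  English: 3
  Physics: 3
  Psychology: 2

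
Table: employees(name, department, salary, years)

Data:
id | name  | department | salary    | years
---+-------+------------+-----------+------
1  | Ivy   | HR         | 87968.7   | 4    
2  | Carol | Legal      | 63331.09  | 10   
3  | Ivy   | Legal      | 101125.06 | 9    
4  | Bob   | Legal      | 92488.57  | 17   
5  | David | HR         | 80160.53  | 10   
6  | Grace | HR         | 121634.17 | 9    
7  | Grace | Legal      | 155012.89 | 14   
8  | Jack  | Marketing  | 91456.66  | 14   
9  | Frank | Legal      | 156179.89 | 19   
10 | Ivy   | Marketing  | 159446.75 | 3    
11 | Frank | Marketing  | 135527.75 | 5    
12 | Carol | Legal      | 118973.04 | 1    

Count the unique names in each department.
SELECT department, COUNT(DISTINCT name)
FROM employees
GROUP BY department

Result:
  HR: 3 distinct
  Legal: 5 distinct
  Marketing: 3 distinct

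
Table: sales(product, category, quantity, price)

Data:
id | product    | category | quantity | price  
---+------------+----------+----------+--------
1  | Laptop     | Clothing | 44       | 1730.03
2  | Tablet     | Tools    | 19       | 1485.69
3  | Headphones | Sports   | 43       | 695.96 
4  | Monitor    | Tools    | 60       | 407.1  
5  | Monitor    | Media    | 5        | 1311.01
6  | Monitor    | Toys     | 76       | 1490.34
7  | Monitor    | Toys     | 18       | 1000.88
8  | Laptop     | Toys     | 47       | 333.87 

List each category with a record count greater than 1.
SELECT category, COUNT(*) as cnt
FROM sales
GROUP BY category
HAVING COUNT(*) > 1

Result:
  Tools: 2
  Toys: 3

Note: HAVING filters groups after aggregation, WHERE filters rows before.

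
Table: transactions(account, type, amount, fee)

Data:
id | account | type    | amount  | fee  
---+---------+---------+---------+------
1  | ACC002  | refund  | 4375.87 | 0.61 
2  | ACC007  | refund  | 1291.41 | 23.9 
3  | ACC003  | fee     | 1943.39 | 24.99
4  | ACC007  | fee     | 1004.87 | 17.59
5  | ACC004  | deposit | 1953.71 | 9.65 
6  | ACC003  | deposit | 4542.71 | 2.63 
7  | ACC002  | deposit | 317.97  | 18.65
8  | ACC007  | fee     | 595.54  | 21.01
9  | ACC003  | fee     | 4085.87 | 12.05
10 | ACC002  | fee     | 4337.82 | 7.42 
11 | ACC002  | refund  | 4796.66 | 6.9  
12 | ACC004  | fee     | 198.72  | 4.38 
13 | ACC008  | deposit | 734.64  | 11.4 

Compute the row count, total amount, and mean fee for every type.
SELECT type,
       COUNT(*) as cnt,
       SUM(amount) as total_amount,
       AVG(fee) as avg_fee
FROM transactions
GROUP BY type

Result:
  deposit: 4 records, 7549.03 total amount, 10.58 avg fee
  fee: 6 records, 12166.21 total amount, 14.57 avg fee
  refund: 3 records, 10463.94 total amount, 10.47 avg fee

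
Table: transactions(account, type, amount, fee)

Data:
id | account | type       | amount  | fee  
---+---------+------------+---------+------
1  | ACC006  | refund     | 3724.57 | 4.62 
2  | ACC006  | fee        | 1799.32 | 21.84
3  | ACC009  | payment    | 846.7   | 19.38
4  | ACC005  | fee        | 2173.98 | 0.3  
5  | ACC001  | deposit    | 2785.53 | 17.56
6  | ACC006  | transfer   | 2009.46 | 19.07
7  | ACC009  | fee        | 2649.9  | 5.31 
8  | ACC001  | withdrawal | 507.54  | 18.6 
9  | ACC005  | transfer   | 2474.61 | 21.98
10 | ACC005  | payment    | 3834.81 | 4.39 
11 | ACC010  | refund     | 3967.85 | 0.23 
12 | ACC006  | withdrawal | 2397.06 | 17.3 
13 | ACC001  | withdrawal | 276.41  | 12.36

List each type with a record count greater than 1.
SELECT type, COUNT(*) as cnt
FROM transactions
GROUP BY type
HAVING COUNT(*) > 1

Result:
  fee: 3
  payment: 2
  refund: 2
  transfer: 2
  withdrawal: 3

Note: HAVING filters groups after aggregation, WHERE filters rows before.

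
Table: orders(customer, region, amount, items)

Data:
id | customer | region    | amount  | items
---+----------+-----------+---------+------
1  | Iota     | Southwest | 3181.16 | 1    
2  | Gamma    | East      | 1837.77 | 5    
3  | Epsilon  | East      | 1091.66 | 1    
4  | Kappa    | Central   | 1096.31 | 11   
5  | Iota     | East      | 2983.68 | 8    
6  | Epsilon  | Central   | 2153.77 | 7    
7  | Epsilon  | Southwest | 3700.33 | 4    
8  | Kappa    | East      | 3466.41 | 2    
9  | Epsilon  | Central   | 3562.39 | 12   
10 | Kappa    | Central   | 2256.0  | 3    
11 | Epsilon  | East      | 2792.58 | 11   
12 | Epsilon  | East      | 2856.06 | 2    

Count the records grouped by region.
SELECT region, COUNT(*) as count
FROM orders
GROUP BY region

Result:
  Central: 4
  East: 6
  Southwest: 2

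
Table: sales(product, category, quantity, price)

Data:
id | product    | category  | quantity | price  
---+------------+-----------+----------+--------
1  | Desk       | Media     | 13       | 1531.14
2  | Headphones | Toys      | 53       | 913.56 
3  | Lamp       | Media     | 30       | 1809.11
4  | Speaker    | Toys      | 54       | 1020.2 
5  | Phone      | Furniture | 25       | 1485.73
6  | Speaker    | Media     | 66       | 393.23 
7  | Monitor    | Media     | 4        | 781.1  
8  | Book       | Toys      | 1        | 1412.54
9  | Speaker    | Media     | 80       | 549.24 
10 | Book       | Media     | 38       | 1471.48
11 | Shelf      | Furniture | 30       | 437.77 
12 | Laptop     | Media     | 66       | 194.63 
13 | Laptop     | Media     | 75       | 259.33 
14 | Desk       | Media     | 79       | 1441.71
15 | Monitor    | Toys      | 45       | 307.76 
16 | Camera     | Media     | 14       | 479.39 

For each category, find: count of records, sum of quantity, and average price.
SELECT category,
       COUNT(*) as cnt,
       SUM(quantity) as total_quantity,
       AVG(price) as avg_price
FROM sales
GROUP BY category

Result:
  Furniture: 2 records, 55 total quantity, 961.75 avg price
  Media: 10 records, 465 total quantity, 891.04 avg price
  Toys: 4 records, 153 total quantity, 913.52 avg price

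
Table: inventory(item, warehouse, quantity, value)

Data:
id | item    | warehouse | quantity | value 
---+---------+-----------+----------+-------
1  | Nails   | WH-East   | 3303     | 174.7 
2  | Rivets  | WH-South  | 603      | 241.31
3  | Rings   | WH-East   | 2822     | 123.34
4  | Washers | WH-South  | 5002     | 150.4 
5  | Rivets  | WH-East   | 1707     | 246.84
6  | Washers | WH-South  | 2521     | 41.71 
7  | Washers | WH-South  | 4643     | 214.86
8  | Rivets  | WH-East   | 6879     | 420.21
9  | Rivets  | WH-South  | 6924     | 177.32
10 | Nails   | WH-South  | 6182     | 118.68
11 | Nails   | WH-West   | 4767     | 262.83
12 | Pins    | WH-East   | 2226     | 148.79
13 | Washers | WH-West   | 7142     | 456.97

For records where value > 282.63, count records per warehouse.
SELECT warehouse, COUNT(*)
FROM inventory
WHERE value > 282.63
GROUP BY warehouse

Note: WHERE filters rows before grouping.

Result:
  WH-East: 1
  WH-West: 1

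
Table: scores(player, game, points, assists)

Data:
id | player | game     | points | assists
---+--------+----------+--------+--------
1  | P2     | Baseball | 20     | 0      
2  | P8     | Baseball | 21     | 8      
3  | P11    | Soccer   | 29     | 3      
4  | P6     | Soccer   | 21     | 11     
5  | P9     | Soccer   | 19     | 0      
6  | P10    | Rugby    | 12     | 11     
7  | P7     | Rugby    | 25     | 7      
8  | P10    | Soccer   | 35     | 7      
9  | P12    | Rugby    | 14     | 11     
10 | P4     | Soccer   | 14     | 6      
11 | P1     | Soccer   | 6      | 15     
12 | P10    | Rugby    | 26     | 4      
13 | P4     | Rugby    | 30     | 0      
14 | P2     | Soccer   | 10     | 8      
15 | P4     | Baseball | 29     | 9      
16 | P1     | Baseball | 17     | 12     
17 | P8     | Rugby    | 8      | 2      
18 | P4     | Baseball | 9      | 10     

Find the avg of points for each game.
SELECT game, AVG(points) as result
FROM scores
GROUP BY game

Result:
  Baseball: 19.20
  Rugby: 19.17
  Soccer: 19.14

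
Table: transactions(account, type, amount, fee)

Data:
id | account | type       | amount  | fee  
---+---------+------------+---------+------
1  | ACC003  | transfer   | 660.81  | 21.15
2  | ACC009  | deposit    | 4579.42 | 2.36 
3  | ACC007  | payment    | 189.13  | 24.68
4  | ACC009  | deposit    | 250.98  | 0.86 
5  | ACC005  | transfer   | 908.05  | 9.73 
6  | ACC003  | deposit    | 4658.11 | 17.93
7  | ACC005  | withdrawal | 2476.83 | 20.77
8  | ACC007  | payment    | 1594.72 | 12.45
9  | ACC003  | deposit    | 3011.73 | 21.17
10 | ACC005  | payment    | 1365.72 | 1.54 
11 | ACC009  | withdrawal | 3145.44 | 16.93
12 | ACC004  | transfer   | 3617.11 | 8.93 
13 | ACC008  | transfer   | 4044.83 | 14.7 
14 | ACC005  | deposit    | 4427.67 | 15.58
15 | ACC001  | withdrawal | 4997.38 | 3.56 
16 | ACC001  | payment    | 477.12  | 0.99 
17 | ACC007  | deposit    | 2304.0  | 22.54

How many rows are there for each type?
SELECT type, COUNT(*) as count
FROM transactions
GROUP BY type

Result:
  deposit: 6
  payment: 4
  transfer: 4
  withdrawal: 3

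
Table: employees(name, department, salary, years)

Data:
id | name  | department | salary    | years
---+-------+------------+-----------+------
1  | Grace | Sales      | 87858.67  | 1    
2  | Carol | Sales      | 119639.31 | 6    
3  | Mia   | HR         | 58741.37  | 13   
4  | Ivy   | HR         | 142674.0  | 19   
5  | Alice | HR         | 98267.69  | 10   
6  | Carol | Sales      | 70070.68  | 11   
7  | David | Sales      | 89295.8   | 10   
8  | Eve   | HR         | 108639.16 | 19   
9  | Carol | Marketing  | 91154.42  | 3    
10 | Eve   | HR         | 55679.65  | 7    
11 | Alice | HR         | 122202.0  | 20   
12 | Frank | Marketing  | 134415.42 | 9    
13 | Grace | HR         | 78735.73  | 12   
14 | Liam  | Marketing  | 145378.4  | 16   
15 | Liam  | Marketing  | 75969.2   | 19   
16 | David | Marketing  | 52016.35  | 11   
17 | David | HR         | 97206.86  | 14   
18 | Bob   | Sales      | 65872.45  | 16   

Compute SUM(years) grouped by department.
SELECT department, SUM(years) as result
FROM employees
GROUP BY department

Result:
  HR: 114
  Marketing: 58
  Sales: 44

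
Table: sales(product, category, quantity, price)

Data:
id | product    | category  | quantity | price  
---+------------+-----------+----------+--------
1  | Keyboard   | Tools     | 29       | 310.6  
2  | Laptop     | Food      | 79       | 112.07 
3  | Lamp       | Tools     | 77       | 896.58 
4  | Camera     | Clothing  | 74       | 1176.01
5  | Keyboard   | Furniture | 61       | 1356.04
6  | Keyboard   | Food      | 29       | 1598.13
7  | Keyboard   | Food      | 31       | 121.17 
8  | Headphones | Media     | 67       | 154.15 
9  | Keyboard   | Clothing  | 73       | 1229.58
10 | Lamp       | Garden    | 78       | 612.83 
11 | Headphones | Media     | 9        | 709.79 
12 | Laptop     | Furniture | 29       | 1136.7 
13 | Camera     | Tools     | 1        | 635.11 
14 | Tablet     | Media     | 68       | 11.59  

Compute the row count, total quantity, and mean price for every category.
SELECT category,
       COUNT(*) as cnt,
       SUM(quantity) as total_quantity,
       AVG(price) as avg_price
FROM sales
GROUP BY category

Result:
  Clothing: 2 records, 147 total quantity, 1202.80 avg price
  Food: 3 records, 139 total quantity, 610.46 avg price
  Furniture: 2 records, 90 total quantity, 1246.37 avg price
  Garden: 1 records, 78 total quantity, 612.83 avg price
  Media: 3 records, 144 total quantity, 291.84 avg price
  Tools: 3 records, 107 total quantity, 614.10 avg price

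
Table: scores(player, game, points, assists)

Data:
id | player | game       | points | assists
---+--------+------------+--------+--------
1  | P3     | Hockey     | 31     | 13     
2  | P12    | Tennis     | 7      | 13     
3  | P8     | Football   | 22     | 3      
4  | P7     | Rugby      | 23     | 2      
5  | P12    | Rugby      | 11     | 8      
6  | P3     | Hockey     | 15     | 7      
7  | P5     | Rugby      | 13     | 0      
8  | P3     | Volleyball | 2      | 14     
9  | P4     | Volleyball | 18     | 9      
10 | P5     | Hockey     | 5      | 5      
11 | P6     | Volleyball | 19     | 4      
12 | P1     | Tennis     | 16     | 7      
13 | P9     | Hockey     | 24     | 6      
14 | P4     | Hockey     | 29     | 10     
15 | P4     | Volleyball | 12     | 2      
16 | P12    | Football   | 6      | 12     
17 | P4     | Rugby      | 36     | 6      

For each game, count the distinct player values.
SELECT game, COUNT(DISTINCT player)
FROM scores
GROUP BY game

Result:
  Football: 2 distinct
  Hockey: 4 distinct
  Rugby: 4 distinct
  Tennis: 2 distinct
  Volleyball: 3 distinct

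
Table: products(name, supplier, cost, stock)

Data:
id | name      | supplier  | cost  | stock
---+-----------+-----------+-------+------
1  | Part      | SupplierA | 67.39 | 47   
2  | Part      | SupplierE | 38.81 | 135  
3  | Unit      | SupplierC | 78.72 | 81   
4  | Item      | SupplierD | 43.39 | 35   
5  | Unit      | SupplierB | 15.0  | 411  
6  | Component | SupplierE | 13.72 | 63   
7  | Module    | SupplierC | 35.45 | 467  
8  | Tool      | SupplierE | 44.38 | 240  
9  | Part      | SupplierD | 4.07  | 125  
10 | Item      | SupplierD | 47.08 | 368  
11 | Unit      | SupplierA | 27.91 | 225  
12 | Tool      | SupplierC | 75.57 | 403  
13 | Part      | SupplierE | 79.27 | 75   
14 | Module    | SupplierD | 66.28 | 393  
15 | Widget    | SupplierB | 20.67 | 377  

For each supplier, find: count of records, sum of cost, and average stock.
SELECT supplier,
       COUNT(*) as cnt,
       SUM(cost) as total_cost,
       AVG(stock) as avg_stock
FROM products
GROUP BY supplier

Result:
  SupplierA: 2 records, 95.30 total cost, 136.00 avg stock
  SupplierB: 2 records, 35.67 total cost, 394.00 avg stock
  SupplierC: 3 records, 189.74 total cost, 317.00 avg stock
  SupplierD: 4 records, 160.82 total cost, 230.25 avg stock
  SupplierE: 4 records, 176.18 total cost, 128.25 avg stock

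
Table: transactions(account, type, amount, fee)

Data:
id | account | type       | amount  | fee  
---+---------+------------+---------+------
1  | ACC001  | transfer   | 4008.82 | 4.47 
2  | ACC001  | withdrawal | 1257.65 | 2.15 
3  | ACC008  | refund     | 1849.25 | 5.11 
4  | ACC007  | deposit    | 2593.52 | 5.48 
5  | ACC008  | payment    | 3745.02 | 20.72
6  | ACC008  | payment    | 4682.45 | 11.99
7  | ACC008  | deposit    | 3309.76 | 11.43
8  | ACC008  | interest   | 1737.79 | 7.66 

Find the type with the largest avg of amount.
SELECT type, AVG(amount) as val
FROM transactions
GROUP BY type
ORDER BY val DESC
LIMIT 1

Result: payment with avg(amount) = 4213.74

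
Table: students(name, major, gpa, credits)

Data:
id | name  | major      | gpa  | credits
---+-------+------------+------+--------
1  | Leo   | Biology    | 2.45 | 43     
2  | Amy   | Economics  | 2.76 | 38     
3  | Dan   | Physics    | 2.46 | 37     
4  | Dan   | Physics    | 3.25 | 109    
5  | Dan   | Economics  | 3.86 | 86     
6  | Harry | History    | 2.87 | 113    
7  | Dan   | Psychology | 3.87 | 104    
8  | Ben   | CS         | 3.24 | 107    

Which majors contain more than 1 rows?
SELECT major, COUNT(*) as cnt
FROM students
GROUP BY major
HAVING COUNT(*) > 1

Result:
  Economics: 2
  Physics: 2

Note: HAVING filters groups after aggregation, WHERE filters rows before.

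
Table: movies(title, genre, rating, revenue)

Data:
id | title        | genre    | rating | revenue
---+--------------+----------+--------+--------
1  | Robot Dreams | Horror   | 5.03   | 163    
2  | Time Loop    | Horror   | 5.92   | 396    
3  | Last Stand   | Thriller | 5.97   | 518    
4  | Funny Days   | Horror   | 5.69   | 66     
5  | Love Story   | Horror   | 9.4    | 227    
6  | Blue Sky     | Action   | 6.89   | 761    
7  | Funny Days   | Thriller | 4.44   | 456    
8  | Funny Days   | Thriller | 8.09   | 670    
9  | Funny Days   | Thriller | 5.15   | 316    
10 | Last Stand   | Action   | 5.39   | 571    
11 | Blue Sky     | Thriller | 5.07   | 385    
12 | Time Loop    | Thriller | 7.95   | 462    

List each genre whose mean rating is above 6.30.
SELECT genre, AVG(rating)
FROM movies
GROUP BY genre
HAVING AVG(rating) > 6.30

Result:
  Horror: avg=6.51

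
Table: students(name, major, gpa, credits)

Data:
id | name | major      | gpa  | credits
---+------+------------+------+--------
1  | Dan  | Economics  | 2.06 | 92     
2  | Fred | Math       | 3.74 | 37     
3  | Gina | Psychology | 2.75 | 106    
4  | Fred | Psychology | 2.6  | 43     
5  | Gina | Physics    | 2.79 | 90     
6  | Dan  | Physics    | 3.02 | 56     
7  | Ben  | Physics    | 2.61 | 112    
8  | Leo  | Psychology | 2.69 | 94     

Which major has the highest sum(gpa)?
SELECT major, SUM(gpa) as val
FROM students
GROUP BY major
ORDER BY val DESC
LIMIT 1

Result: Physics with sum(gpa) = 8.42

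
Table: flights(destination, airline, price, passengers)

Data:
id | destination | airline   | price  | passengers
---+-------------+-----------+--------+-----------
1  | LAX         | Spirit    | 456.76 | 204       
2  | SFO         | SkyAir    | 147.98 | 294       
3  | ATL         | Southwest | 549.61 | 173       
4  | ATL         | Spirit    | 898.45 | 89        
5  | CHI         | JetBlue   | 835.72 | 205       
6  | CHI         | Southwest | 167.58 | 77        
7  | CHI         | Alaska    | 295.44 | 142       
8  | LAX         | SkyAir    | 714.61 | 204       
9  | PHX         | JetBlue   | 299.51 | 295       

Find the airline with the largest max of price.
SELECT airline, MAX(price) as val
FROM flights
GROUP BY airline
ORDER BY val DESC
LIMIT 1

Result: Spirit with max(price) = 898.45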